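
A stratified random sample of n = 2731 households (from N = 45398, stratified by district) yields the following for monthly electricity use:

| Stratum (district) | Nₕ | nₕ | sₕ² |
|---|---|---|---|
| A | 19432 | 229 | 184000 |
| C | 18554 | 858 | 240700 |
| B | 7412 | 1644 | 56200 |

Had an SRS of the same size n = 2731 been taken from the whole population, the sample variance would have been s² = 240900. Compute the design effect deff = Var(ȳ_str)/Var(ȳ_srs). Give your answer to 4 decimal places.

Var(ȳ_str) = Σ Wₕ²(1−fₕ)sₕ²/nₕ with Wₕ = Nₕ/45398:
  A: (19432/45398)²·(1−229/19432)·184000/229 = 145.47738
  C: (18554/45398)²·(1−858/18554)·240700/858 = 44.691818
  B: (7412/45398)²·(1−1644/7412)·56200/1644 = 0.70912325
  → Var(ȳ_str) = 190.87832.
Var(ȳ_srs) = (1 − 2731/45398)·240900/2731 = 82.903046.
deff = 190.87832 / 82.903046 = 2.3024.

2.3024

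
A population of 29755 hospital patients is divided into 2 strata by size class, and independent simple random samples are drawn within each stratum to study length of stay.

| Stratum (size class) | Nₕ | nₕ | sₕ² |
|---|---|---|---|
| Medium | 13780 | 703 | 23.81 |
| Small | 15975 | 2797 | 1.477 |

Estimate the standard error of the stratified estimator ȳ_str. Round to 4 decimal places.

Var(ȳ_str) = Σₕ Wₕ²(1 − fₕ)sₕ²/nₕ with Wₕ = Nₕ/N, N = 29755.
Medium: Wₕ = 0.46311544; term = 0.46311544²·(1 − 0.05101597)·23.81/703 = 0.0068935273.
Small: Wₕ = 0.53688456; term = 0.53688456²·(1 − 0.17508607)·1.477/2797 = 1.2556208 × 10^-4.
Sum = 0.0070190894.
SE = √(0.0070190894) = 0.0838.

0.0838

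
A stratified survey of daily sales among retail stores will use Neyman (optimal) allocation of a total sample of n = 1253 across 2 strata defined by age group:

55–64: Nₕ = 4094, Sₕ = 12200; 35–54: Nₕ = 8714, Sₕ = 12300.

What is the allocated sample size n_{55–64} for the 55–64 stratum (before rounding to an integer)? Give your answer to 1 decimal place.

Neyman allocation: nₕ = n·NₕSₕ / Σⱼ NⱼSⱼ.
Σ NⱼSⱼ = 4094·12200 + 8714·12300 = 1.57129 × 10^8.
n_{55–64} = 1253·4094·12200 / (1.57129 × 10^8) = 398.3.

398.3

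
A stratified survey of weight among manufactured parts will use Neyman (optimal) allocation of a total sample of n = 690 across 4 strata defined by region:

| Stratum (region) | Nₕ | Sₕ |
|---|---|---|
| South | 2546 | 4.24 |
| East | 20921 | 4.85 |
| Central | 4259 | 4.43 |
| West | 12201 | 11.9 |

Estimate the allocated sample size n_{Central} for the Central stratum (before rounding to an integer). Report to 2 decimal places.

Neyman allocation: nₕ = n·NₕSₕ / Σⱼ NⱼSⱼ.
Σ NⱼSⱼ = 2546·4.24 + 20921·4.85 + 4259·4.43 + 12201·11.9 = 276321.16.
n_{Central} = 690·4259·4.43 / 276321.16 = 47.11.

47.11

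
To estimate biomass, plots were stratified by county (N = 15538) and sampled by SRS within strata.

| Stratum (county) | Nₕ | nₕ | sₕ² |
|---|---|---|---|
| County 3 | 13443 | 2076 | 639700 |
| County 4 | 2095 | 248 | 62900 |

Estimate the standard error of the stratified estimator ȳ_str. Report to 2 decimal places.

Var(ȳ_str) = Σₕ Wₕ²(1 − fₕ)sₕ²/nₕ with Wₕ = Nₕ/N, N = 15538.
County 3: Wₕ = 0.86516926; term = 0.86516926²·(1 − 0.15442981)·639700/2076 = 195.02973.
County 4: Wₕ = 0.13483074; term = 0.13483074²·(1 − 0.11837709)·62900/248 = 4.0649916.
Sum = 199.09472.
SE = √(199.09472) = 14.11.

14.11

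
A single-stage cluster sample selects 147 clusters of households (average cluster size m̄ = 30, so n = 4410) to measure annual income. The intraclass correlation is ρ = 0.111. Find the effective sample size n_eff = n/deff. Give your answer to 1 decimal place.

deff = 1 + (30 − 1)·0.111 = 1 + 3.219 = 4.219.
n_eff = 4410 / 4.219 = 1045.3.

1045.3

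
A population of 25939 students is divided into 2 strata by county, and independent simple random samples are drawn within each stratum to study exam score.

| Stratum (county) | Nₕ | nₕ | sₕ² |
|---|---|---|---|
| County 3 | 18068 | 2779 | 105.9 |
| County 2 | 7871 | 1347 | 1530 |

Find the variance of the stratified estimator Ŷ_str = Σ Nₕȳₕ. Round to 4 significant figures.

Var(Ŷ_str) = Σₕ Nₕ²(1 − fₕ)sₕ²/nₕ.
County 3: 18068²·(1 − 2779/18068)·105.9/2779 = 1.0526805 × 10^7.
County 2: 7871²·(1 − 1347/7871)·1530/1347 = 5.832674 × 10^7.
Sum = 6.8853545 × 10^7.

6.885 × 10^7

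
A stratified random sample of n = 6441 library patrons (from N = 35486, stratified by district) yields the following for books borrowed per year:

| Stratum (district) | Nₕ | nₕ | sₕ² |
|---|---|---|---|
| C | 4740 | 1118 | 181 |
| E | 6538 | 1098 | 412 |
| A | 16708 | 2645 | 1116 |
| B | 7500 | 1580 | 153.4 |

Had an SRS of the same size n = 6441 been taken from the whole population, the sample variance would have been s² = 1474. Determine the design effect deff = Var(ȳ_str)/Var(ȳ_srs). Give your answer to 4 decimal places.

Var(ȳ_str) = Σ Wₕ²(1−fₕ)sₕ²/nₕ with Wₕ = Nₕ/35486:
  C: (4740/35486)²·(1−1118/4740)·181/1118 = 0.0022072395
  E: (6538/35486)²·(1−1098/6538)·412/1098 = 0.010598017
  A: (16708/35486)²·(1−2645/16708)·1116/2645 = 0.078727573
  B: (7500/35486)²·(1−1580/7500)·153.4/1580 = 0.0034232384
  → Var(ȳ_str) = 0.094956068.
Var(ȳ_srs) = (1 − 6441/35486)·1474/6441 = 0.18730894.
deff = 0.094956068 / 0.18730894 = 0.5069.

0.5069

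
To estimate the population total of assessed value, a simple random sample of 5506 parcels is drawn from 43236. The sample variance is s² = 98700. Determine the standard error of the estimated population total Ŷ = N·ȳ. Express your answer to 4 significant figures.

Var(Ŷ) = N²·Var(ȳ) = N²·(1 − n/N)·s²/n.
f = 5506/43236 = 0.12734758; Var(ȳ) = 0.87265242·98700/5506 = 15.643079.
Var(Ŷ) = 43236² · 15.643079 = 2.9242416 × 10^10.
SE(Ŷ) = √(2.9242416 × 10^10) = 171000.

171000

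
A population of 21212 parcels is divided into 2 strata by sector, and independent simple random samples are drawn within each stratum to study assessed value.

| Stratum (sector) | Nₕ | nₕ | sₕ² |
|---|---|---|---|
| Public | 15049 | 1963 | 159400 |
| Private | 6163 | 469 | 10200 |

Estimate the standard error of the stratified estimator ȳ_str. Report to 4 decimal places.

6.1022

Var(ȳ_str) = Σₕ Wₕ²(1 − fₕ)sₕ²/nₕ with Wₕ = Nₕ/N, N = 21212.
Public: Wₕ = 0.70945691; term = 0.70945691²·(1 − 0.13044056)·159400/1963 = 35.540157.
Private: Wₕ = 0.29054309; term = 0.29054309²·(1 − 0.07609930)·10200/469 = 1.696187.
Sum = 37.236344.
SE = √(37.236344) = 6.1022.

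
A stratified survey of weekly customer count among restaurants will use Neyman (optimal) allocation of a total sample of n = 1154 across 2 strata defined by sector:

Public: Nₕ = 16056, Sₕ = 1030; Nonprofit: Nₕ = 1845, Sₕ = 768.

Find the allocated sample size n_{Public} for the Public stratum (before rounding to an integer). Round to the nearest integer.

Neyman allocation: nₕ = n·NₕSₕ / Σⱼ NⱼSⱼ.
Σ NⱼSⱼ = 16056·1030 + 1845·768 = 1.795464 × 10^7.
n_{Public} = 1154·16056·1030 / (1.795464 × 10^7) = 1063.

1063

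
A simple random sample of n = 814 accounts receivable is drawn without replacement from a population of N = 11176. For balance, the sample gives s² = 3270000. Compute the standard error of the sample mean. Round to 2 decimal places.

61.03

Under SRS without replacement, Var(ȳ) = (1 − f)·s²/n with f = n/N = 814/11176 = 0.07283465.
Var(ȳ) = (1 − 0.07283465)·3270000/814 = 0.92716535·4017.199 = 3724.6078.
SE(ȳ) = √(3724.6078) = 61.03.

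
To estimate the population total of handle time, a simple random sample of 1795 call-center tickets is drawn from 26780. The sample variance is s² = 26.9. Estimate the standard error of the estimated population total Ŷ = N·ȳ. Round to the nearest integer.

3167

Var(Ŷ) = N²·Var(ȳ) = N²·(1 − n/N)·s²/n.
f = 1795/26780 = 0.06702763; Var(ȳ) = 0.93297237·26.9/1795 = 0.013981591.
Var(Ŷ) = 26780² · 0.013981591 = 1.0027155 × 10^7.
SE(Ŷ) = √(1.0027155 × 10^7) = 3167.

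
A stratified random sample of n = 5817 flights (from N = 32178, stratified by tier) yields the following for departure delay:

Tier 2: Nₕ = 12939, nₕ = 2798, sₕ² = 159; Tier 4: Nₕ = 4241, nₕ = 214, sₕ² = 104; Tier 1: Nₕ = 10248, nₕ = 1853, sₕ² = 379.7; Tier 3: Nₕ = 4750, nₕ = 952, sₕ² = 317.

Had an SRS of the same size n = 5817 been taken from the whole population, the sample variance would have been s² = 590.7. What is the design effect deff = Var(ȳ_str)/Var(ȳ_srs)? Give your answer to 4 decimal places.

0.4573

Var(ȳ_str) = Σ Wₕ²(1−fₕ)sₕ²/nₕ with Wₕ = Nₕ/32178:
  Tier 2: (12939/32178)²·(1−2798/12939)·159/2798 = 0.0072013317
  Tier 4: (4241/32178)²·(1−214/4241)·104/214 = 0.0080158831
  Tier 1: (10248/32178)²·(1−1853/10248)·379.7/1853 = 0.017025775
  Tier 3: (4750/32178)²·(1−952/4750)·317/952 = 0.0058016669
  → Var(ȳ_str) = 0.038044657.
Var(ȳ_srs) = (1 − 5817/32178)·590.7/5817 = 0.083189927.
deff = 0.038044657 / 0.083189927 = 0.4573.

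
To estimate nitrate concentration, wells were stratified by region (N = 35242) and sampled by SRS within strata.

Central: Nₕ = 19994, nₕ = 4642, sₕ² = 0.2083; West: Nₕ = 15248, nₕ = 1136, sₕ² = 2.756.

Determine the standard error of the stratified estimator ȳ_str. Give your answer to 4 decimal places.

Var(ȳ_str) = Σₕ Wₕ²(1 − fₕ)sₕ²/nₕ with Wₕ = Nₕ/N, N = 35242.
Central: Wₕ = 0.56733443; term = 0.56733443²·(1 − 0.23216965)·0.2083/4642 = 1.1089902 × 10^-5.
West: Wₕ = 0.43266557; term = 0.43266557²·(1 − 0.07450157)·2.756/1136 = 4.2032115 × 10^-4.
Sum = 4.3141105 × 10^-4.
SE = √(4.3141105 × 10^-4) = 0.0208.

0.0208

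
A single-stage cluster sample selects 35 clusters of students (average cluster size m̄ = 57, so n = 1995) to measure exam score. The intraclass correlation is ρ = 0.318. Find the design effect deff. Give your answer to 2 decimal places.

18.81

deff = 1 + (57 − 1)·0.318 = 1 + 17.808 = 18.808.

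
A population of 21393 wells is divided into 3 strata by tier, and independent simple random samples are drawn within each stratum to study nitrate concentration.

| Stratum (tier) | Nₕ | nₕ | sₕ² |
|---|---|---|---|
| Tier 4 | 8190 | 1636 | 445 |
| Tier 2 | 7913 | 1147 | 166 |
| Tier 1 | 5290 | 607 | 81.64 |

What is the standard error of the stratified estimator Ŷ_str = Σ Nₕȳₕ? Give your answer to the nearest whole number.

Var(Ŷ_str) = Σₕ Nₕ²(1 − fₕ)sₕ²/nₕ.
Tier 4: 8190²·(1 − 1636/8190)·445/1636 = 1.4600477 × 10^7.
Tier 2: 7913²·(1 − 1147/7913)·166/1147 = 7.7485034 × 10^6.
Tier 1: 5290²·(1 − 607/5290)·81.64/607 = 3.3319167 × 10^6.
Sum = 2.5680897 × 10^7.
SE = √(2.5680897 × 10^7) = 5068.

5068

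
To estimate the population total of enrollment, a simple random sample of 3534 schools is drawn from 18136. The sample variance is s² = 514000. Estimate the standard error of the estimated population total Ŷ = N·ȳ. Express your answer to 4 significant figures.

Var(Ŷ) = N²·Var(ȳ) = N²·(1 − n/N)·s²/n.
f = 3534/18136 = 0.19486105; Var(ȳ) = 0.80513895·514000/3534 = 117.10284.
Var(Ŷ) = 18136² · 117.10284 = 3.8516822 × 10^10.
SE(Ŷ) = √(3.8516822 × 10^10) = 196300.

196300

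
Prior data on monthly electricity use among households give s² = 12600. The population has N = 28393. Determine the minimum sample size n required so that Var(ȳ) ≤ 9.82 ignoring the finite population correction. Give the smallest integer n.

1284

Without fpc, n₀ = s²/D = 12600/9.82 = 1283.0957.
Rounding up, n = 1284.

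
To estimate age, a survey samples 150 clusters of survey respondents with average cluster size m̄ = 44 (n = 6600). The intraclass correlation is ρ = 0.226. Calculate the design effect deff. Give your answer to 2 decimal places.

10.72

deff = 1 + (44 − 1)·0.226 = 1 + 9.718 = 10.718.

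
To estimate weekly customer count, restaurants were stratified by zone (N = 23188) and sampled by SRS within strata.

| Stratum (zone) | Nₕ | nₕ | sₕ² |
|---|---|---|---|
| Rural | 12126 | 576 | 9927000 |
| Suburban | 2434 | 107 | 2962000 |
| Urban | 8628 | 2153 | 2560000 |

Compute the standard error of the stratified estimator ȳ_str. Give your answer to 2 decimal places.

70.03

Var(ȳ_str) = Σₕ Wₕ²(1 − fₕ)sₕ²/nₕ with Wₕ = Nₕ/N, N = 23188.
Rural: Wₕ = 0.52294290; term = 0.52294290²·(1 − 0.04750124)·9927000/576 = 4489.1953.
Suburban: Wₕ = 0.10496809; term = 0.10496809²·(1 − 0.04396056)·2962000/107 = 291.60277.
Urban: Wₕ = 0.37208901; term = 0.37208901²·(1 − 0.24953639)·2560000/2153 = 123.54332.
Sum = 4904.3414.
SE = √(4904.3414) = 70.03.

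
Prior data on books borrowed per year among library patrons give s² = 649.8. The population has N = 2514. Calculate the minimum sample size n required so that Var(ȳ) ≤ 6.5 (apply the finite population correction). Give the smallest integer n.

Without fpc, n₀ = s²/D = 649.8/6.5 = 99.9692.
With fpc, (1 − n/N)·s²/n ≤ D requires n ≥ n₀/(1 + n₀/N) = 99.9692/(1 + 99.9692/2514) = 96.1460.
Rounding up, n = 97.

97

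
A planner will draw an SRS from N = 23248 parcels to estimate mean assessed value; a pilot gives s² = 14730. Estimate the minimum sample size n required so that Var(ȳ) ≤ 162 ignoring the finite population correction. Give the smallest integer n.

Without fpc, n₀ = s²/D = 14730/162 = 90.9259.
Rounding up, n = 91.

91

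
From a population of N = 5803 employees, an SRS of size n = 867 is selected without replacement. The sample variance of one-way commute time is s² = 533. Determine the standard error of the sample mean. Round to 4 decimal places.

Under SRS without replacement, Var(ȳ) = (1 − f)·s²/n with f = n/N = 867/5803 = 0.14940548.
Var(ȳ) = (1 − 0.14940548)·533/867 = 0.85059452·0.61476355 = 0.52291451.
SE(ȳ) = √(0.52291451) = 0.7231.

0.7231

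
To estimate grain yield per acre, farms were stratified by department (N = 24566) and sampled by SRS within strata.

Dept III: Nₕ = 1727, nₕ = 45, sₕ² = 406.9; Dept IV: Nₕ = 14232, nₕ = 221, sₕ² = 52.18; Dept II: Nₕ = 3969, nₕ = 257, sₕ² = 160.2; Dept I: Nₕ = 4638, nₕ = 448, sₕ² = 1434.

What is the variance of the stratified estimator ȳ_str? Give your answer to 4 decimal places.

0.2398

Var(ȳ_str) = Σₕ Wₕ²(1 − fₕ)sₕ²/nₕ with Wₕ = Nₕ/N, N = 24566.
Dept III: Wₕ = 0.07030042; term = 0.07030042²·(1 − 0.02605675)·406.9/45 = 0.04352358.
Dept IV: Wₕ = 0.57933730; term = 0.57933730²·(1 − 0.01552839)·52.18/221 = 0.078014975.
Dept II: Wₕ = 0.16156476; term = 0.16156476²·(1 − 0.06475183)·160.2/257 = 0.015217719.
Dept I: Wₕ = 0.18879753; term = 0.18879753²·(1 − 0.09659336)·1434/448 = 0.1030735.
Sum = 0.23982977.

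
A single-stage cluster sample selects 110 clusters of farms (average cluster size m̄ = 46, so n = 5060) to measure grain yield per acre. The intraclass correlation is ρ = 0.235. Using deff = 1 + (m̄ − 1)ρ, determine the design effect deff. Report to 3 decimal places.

11.575

deff = 1 + (46 − 1)·0.235 = 1 + 10.575 = 11.575.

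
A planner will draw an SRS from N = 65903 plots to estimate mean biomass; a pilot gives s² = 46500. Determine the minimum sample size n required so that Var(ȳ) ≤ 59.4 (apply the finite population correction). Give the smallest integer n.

Without fpc, n₀ = s²/D = 46500/59.4 = 782.8283.
With fpc, (1 − n/N)·s²/n ≤ D requires n ≥ n₀/(1 + n₀/N) = 782.8283/(1 + 782.8283/65903) = 773.6386.
Rounding up, n = 774.

774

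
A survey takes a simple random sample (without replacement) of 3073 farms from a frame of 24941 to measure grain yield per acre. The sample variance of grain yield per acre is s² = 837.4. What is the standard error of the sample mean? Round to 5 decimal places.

Under SRS without replacement, Var(ȳ) = (1 − f)·s²/n with f = n/N = 3073/24941 = 0.12321078.
Var(ȳ) = (1 − 0.12321078)·837.4/3073 = 0.87678922·0.27250244 = 0.2389272.
SE(ȳ) = √(0.2389272) = 0.48880.

0.48880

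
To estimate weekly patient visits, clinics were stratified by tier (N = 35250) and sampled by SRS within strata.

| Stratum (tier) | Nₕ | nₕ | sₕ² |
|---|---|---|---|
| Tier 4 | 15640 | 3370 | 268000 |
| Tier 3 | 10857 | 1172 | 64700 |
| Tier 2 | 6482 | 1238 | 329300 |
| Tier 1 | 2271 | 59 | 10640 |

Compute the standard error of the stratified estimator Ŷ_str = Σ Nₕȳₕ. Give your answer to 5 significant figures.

Var(Ŷ_str) = Σₕ Nₕ²(1 − fₕ)sₕ²/nₕ.
Tier 4: 15640²·(1 − 3370/15640)·268000/3370 = 1.5261113 × 10^10.
Tier 3: 10857²·(1 − 1172/10857)·64700/1172 = 5.8047849 × 10^9.
Tier 2: 6482²·(1 − 1238/6482)·329300/1238 = 9.0415481 × 10^9.
Tier 1: 2271²·(1 − 59/2271)·10640/59 = 9.0592423 × 10^8.
Sum = 3.101337 × 10^10.
SE = √(3.101337 × 10^10) = 176110.

176110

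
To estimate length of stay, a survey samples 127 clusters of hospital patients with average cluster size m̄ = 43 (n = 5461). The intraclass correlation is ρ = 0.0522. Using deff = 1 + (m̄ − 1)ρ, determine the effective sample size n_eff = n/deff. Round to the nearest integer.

deff = 1 + (43 − 1)·0.0522 = 1 + 2.1924 = 3.1924.
n_eff = 5461 / 3.1924 = 1711.

1711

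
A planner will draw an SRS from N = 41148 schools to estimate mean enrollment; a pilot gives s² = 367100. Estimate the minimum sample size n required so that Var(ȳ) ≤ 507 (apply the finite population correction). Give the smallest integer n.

Without fpc, n₀ = s²/D = 367100/507 = 724.0631.
With fpc, (1 − n/N)·s²/n ≤ D requires n ≥ n₀/(1 + n₀/N) = 724.0631/(1 + 724.0631/41148) = 711.5424.
Rounding up, n = 712.

712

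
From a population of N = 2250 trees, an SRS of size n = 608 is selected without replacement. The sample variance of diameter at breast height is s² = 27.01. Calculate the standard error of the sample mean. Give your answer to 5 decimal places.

0.18006

Under SRS without replacement, Var(ȳ) = (1 − f)·s²/n with f = n/N = 608/2250 = 0.27022222.
Var(ȳ) = (1 − 0.27022222)·27.01/608 = 0.72977778·0.044424342 = 0.032419898.
SE(ȳ) = √(0.032419898) = 0.18006.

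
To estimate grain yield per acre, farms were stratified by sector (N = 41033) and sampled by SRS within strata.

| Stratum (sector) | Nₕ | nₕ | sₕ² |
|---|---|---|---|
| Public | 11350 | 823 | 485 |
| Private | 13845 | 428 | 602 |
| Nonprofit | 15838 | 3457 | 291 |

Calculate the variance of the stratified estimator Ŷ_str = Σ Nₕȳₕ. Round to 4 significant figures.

Var(Ŷ_str) = Σₕ Nₕ²(1 − fₕ)sₕ²/nₕ.
Public: 11350²·(1 − 823/11350)·485/823 = 7.0411304 × 10^7.
Private: 13845²·(1 − 428/13845)·602/428 = 2.6127695 × 10^8.
Nonprofit: 15838²·(1 − 3457/15838)·291/3457 = 1.6506298 × 10^7.
Sum = 3.4819455 × 10^8.

3.482 × 10^8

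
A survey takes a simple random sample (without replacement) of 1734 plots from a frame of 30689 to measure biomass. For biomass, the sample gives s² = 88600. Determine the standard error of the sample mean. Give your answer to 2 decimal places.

Under SRS without replacement, Var(ȳ) = (1 − f)·s²/n with f = n/N = 1734/30689 = 0.05650233.
Var(ȳ) = (1 − 0.05650233)·88600/1734 = 0.94349767·51.095732 = 48.208704.
SE(ȳ) = √(48.208704) = 6.94.

6.94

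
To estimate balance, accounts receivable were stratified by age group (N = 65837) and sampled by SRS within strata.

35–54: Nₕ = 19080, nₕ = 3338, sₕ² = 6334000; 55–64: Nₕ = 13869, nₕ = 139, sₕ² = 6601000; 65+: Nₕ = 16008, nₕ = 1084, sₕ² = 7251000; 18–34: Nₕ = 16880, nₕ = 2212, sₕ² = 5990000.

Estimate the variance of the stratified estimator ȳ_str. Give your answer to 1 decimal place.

Var(ȳ_str) = Σₕ Wₕ²(1 − fₕ)sₕ²/nₕ with Wₕ = Nₕ/N, N = 65837.
35–54: Wₕ = 0.28980664; term = 0.28980664²·(1 − 0.17494759)·6334000/3338 = 131.48916.
55–64: Wₕ = 0.21065662; term = 0.21065662²·(1 − 0.01002235)·6601000/139 = 2086.2702.
65+: Wₕ = 0.24314595; term = 0.24314595²·(1 − 0.06771614)·7251000/1084 = 368.6811.
18–34: Wₕ = 0.25639078; term = 0.25639078²·(1 − 0.13104265)·5990000/2212 = 154.68385.
Sum = 2741.1243.

2741.1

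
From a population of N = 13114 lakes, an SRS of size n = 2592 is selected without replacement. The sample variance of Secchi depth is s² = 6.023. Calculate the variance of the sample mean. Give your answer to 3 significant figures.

0.00186

Under SRS without replacement, Var(ȳ) = (1 − f)·s²/n with f = n/N = 2592/13114 = 0.19765136.
Var(ȳ) = (1 − 0.19765136)·6.023/2592 = 0.80234864·0.0023236883 = 0.0018644081.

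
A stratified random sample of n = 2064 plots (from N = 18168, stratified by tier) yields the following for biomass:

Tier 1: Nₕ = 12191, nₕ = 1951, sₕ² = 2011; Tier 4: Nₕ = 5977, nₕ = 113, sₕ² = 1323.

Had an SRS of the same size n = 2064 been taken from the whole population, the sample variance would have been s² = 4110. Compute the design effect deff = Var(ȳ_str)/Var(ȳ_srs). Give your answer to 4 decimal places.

0.9252

Var(ȳ_str) = Σ Wₕ²(1−fₕ)sₕ²/nₕ with Wₕ = Nₕ/18168:
  Tier 1: (12191/18168)²·(1−1951/12191)·2011/1951 = 0.38983412
  Tier 4: (5977/18168)²·(1−113/5977)·1323/113 = 1.2432097
  → Var(ȳ_str) = 1.6330438.
Var(ȳ_srs) = (1 − 2064/18168)·4110/2064 = 1.7650571.
deff = 1.6330438 / 1.7650571 = 0.9252.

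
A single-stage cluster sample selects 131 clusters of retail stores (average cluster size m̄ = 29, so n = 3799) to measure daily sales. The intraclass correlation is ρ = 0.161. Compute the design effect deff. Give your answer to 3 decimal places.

deff = 1 + (29 − 1)·0.161 = 1 + 4.508 = 5.508.

5.508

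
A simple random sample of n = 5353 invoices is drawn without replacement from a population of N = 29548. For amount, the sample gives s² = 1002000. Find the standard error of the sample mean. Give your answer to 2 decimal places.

12.38

Under SRS without replacement, Var(ȳ) = (1 − f)·s²/n with f = n/N = 5353/29548 = 0.18116285.
Var(ȳ) = (1 − 0.18116285)·1002000/5353 = 0.81883715·187.18476 = 153.27383.
SE(ȳ) = √(153.27383) = 12.38.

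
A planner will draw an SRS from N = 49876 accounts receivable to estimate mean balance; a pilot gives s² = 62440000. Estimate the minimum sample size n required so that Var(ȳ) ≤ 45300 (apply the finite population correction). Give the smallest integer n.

Without fpc, n₀ = s²/D = 62440000/45300 = 1378.3664.
With fpc, (1 − n/N)·s²/n ≤ D requires n ≥ n₀/(1 + n₀/N) = 1378.3664/(1 + 1378.3664/49876) = 1341.2985.
Rounding up, n = 1342.

1342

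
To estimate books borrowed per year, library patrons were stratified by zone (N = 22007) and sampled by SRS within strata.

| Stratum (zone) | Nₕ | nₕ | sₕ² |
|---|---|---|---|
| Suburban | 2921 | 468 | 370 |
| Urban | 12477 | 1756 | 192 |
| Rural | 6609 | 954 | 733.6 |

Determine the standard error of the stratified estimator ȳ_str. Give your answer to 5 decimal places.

0.31818

Var(ȳ_str) = Σₕ Wₕ²(1 − fₕ)sₕ²/nₕ with Wₕ = Nₕ/N, N = 22007.
Suburban: Wₕ = 0.13273049; term = 0.13273049²·(1 − 0.16021910)·370/468 = 0.011696698.
Urban: Wₕ = 0.56695597; term = 0.56695597²·(1 − 0.14073896)·192/1756 = 0.030199552.
Rural: Wₕ = 0.30031354; term = 0.30031354²·(1 − 0.14434862)·733.6/954 = 0.059341377.
Sum = 0.10123763.
SE = √(0.10123763) = 0.31818.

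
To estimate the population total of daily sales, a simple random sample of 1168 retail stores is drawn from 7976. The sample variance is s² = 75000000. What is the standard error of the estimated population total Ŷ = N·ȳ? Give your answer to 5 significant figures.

1.8673 × 10^6

Var(Ŷ) = N²·Var(ȳ) = N²·(1 − n/N)·s²/n.
f = 1168/7976 = 0.14643932; Var(ȳ) = 0.85356068·75000000/1168 = 54809.119.
Var(Ŷ) = 7976² · 54809.119 = 3.4867685 × 10^12.
SE(Ŷ) = √(3.4867685 × 10^12) = 1.8673 × 10^6.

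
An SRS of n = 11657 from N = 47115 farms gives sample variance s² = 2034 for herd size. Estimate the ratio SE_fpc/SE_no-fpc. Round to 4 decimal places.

0.8675

f = n/N = 11657/47115 = 0.24741590.
SE_no-fpc = √(s²/n) = 0.41771693; SE_fpc = √((1−f)s²/n) = 0.36237614.
Ratio = √(1−f) = 0.86751605.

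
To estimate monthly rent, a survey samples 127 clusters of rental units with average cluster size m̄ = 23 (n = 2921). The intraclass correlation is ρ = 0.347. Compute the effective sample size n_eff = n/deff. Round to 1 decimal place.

deff = 1 + (23 − 1)·0.347 = 1 + 7.634 = 8.634.
n_eff = 2921 / 8.634 = 338.3.

338.3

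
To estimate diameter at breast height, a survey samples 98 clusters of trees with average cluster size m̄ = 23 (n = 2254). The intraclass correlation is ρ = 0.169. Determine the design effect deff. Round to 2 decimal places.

4.72

deff = 1 + (23 − 1)·0.169 = 1 + 3.718 = 4.718.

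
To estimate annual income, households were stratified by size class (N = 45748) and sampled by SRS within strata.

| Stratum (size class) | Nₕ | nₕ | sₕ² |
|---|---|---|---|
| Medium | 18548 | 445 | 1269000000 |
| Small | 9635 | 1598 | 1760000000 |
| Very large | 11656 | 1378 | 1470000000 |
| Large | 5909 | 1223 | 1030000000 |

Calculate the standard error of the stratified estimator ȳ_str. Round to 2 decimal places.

Var(ȳ_str) = Σₕ Wₕ²(1 − fₕ)sₕ²/nₕ with Wₕ = Nₕ/N, N = 45748.
Medium: Wₕ = 0.40543849; term = 0.40543849²·(1 − 0.02399181)·1269000000/445 = 457514.67.
Small: Wₕ = 0.21061030; term = 0.21061030²·(1 − 0.16585366)·1760000000/1598 = 40750.914.
Very large: Wₕ = 0.25478709; term = 0.25478709²·(1 − 0.11822237)·1470000000/1378 = 61063.549.
Large: Wₕ = 0.12916412; term = 0.12916412²·(1 − 0.20697241)·1030000000/1223 = 11142.504.
Sum = 570471.64.
SE = √(570471.64) = 755.30.

755.30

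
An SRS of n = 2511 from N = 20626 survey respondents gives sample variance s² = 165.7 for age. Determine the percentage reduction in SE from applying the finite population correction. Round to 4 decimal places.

f = n/N = 2511/20626 = 0.12173955.
SE_no-fpc = √(s²/n) = 0.2568845; SE_fpc = √((1−f)s²/n) = 0.24074072.
Ratio = √(1−f) = 0.93715551. Reduction = 100·(1 − 0.93715551) = 6.2844%.

6.2844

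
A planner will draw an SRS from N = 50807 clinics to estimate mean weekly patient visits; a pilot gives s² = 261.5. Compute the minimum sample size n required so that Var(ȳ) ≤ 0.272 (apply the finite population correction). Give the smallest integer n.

Without fpc, n₀ = s²/D = 261.5/0.272 = 961.3971.
With fpc, (1 − n/N)·s²/n ≤ D requires n ≥ n₀/(1 + n₀/N) = 961.3971/(1 + 961.3971/50807) = 943.5429.
Rounding up, n = 944.

944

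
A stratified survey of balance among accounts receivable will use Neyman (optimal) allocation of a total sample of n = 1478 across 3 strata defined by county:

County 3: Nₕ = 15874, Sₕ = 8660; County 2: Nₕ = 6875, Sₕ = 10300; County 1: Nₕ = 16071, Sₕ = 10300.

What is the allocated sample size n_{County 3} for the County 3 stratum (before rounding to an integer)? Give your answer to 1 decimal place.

Neyman allocation: nₕ = n·NₕSₕ / Σⱼ NⱼSⱼ.
Σ NⱼSⱼ = 15874·8660 + 6875·10300 + 16071·10300 = 3.7381264 × 10^8.
n_{County 3} = 1478·15874·8660 / (3.7381264 × 10^8) = 543.5.

543.5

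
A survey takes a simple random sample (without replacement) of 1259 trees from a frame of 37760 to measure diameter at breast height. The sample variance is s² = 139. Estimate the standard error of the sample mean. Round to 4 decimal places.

0.3267

Under SRS without replacement, Var(ȳ) = (1 − f)·s²/n with f = n/N = 1259/37760 = 0.03334216.
Var(ȳ) = (1 − 0.03334216)·139/1259 = 0.96665784·0.11040508 = 0.10672394.
SE(ȳ) = √(0.10672394) = 0.3267.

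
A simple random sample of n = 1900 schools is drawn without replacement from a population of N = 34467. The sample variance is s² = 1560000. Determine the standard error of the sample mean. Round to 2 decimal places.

27.85

Under SRS without replacement, Var(ȳ) = (1 − f)·s²/n with f = n/N = 1900/34467 = 0.05512519.
Var(ȳ) = (1 − 0.05512519)·1560000/1900 = 0.94487481·821.05263 = 775.79195.
SE(ȳ) = √(775.79195) = 27.85.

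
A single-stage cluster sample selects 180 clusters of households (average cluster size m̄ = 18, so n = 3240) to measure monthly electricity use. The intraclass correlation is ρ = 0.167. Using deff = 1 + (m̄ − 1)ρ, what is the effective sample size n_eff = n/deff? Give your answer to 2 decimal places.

deff = 1 + (18 − 1)·0.167 = 1 + 2.839 = 3.839.
n_eff = 3240 / 3.839 = 843.97.

843.97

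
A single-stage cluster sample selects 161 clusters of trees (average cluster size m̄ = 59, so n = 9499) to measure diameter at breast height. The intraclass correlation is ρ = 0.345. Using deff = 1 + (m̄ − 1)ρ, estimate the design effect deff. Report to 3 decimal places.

21.010

deff = 1 + (59 − 1)·0.345 = 1 + 20.01 = 21.01.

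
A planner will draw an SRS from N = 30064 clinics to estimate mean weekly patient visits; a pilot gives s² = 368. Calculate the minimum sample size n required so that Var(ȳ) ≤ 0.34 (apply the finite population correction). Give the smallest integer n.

1045

Without fpc, n₀ = s²/D = 368/0.34 = 1082.3529.
With fpc, (1 − n/N)·s²/n ≤ D requires n ≥ n₀/(1 + n₀/N) = 1082.3529/(1 + 1082.3529/30064) = 1044.7405.
Rounding up, n = 1045.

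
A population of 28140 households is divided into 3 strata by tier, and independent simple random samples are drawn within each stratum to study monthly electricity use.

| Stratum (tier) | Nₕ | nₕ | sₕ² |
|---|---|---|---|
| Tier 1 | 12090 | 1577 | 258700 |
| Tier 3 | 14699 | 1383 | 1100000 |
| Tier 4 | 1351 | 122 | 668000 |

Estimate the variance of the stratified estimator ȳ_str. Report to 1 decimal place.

Var(ȳ_str) = Σₕ Wₕ²(1 − fₕ)sₕ²/nₕ with Wₕ = Nₕ/N, N = 28140.
Tier 1: Wₕ = 0.42963753; term = 0.42963753²·(1 − 0.13043838)·258700/1577 = 26.331131.
Tier 3: Wₕ = 0.52235252; term = 0.52235252²·(1 − 0.09408803)·1100000/1383 = 196.60017.
Tier 4: Wₕ = 0.04800995; term = 0.04800995²·(1 − 0.09030348)·668000/122 = 11.480893.
Sum = 234.41219.

234.4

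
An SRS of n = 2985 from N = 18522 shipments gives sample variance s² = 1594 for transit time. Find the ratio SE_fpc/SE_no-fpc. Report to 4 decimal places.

f = n/N = 2985/18522 = 0.16115970.
SE_no-fpc = √(s²/n) = 0.73075533; SE_fpc = √((1−f)s²/n) = 0.66928584.
Ratio = √(1−f) = 0.91588225.

0.9159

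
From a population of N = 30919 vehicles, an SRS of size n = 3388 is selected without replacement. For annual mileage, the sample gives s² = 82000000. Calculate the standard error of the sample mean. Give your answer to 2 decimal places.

146.80

Under SRS without replacement, Var(ȳ) = (1 − f)·s²/n with f = n/N = 3388/30919 = 0.10957664.
Var(ȳ) = (1 − 0.10957664)·82000000/3388 = 0.89042336·24203.07 = 21550.979.
SE(ȳ) = √(21550.979) = 146.80.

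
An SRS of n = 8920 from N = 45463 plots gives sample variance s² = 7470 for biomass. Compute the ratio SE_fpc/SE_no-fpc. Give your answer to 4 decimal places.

0.8965

f = n/N = 8920/45463 = 0.19620351.
SE_no-fpc = √(s²/n) = 0.91511963; SE_fpc = √((1−f)s²/n) = 0.82044775.
Ratio = √(1−f) = 0.89654698.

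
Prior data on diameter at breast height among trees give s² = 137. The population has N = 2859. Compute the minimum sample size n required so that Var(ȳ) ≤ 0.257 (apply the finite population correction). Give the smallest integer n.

450

Without fpc, n₀ = s²/D = 137/0.257 = 533.0739.
With fpc, (1 − n/N)·s²/n ≤ D requires n ≥ n₀/(1 + n₀/N) = 533.0739/(1 + 533.0739/2859) = 449.2998.
Rounding up, n = 450.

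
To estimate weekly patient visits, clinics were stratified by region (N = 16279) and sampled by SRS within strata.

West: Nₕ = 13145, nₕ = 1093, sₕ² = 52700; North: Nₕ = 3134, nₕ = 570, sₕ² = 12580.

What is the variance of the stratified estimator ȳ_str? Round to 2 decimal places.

29.49

Var(ȳ_str) = Σₕ Wₕ²(1 − fₕ)sₕ²/nₕ with Wₕ = Nₕ/N, N = 16279.
West: Wₕ = 0.80748203; term = 0.80748203²·(1 − 0.08314949)·52700/1093 = 28.824031.
North: Wₕ = 0.19251797; term = 0.19251797²·(1 − 0.18187620)·12580/570 = 0.6692176.
Sum = 29.493249.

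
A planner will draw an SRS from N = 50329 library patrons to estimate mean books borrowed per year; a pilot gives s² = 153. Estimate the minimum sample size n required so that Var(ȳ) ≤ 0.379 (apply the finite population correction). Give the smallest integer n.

Without fpc, n₀ = s²/D = 153/0.379 = 403.6939.
With fpc, (1 − n/N)·s²/n ≤ D requires n ≥ n₀/(1 + n₀/N) = 403.6939/(1 + 403.6939/50329) = 400.4816.
Rounding up, n = 401.

401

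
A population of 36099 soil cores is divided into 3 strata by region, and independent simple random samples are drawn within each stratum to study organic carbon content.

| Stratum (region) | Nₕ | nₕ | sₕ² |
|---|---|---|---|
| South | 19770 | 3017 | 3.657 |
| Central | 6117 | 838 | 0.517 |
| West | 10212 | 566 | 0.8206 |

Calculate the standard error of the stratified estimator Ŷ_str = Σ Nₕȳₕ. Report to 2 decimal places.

Var(Ŷ_str) = Σₕ Nₕ²(1 − fₕ)sₕ²/nₕ.
South: 19770²·(1 − 3017/19770)·3.657/3017 = 401466.13.
Central: 6117²·(1 − 838/6117)·0.517/838 = 19922.171.
West: 10212²·(1 − 566/10212)·0.8206/566 = 142814.78.
Sum = 564203.08.
SE = √(564203.08) = 751.13.

751.13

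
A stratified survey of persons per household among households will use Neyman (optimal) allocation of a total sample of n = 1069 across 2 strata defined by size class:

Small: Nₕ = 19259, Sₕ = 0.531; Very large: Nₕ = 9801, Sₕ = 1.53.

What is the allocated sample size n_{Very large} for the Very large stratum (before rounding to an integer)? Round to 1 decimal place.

635.6

Neyman allocation: nₕ = n·NₕSₕ / Σⱼ NⱼSⱼ.
Σ NⱼSⱼ = 19259·0.531 + 9801·1.53 = 25222.059.
n_{Very large} = 1069·9801·1.53 / 25222.059 = 635.6.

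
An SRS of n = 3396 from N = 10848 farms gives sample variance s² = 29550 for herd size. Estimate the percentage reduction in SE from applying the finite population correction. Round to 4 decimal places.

17.1177

f = n/N = 3396/10848 = 0.31305310.
SE_no-fpc = √(s²/n) = 2.9498158; SE_fpc = √((1−f)s²/n) = 2.444874.
Ratio = √(1−f) = 0.82882260. Reduction = 100·(1 − 0.82882260) = 17.1177%.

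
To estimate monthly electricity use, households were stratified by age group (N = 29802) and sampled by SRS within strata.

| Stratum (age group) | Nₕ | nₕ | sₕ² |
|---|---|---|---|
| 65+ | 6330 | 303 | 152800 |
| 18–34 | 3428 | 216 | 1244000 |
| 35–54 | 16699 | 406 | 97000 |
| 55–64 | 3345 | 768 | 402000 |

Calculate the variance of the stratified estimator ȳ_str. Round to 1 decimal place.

171.3

Var(ȳ_str) = Σₕ Wₕ²(1 − fₕ)sₕ²/nₕ with Wₕ = Nₕ/N, N = 29802.
65+: Wₕ = 0.21240185; term = 0.21240185²·(1 − 0.04786730)·152800/303 = 21.661813.
18–34: Wₕ = 0.11502584; term = 0.11502584²·(1 − 0.06301050)·1244000/216 = 71.399005.
35–54: Wₕ = 0.56033152; term = 0.56033152²·(1 − 0.02431283)·97000/406 = 73.189099.
55–64: Wₕ = 0.11224079; term = 0.11224079²·(1 − 0.22959641)·402000/768 = 5.0802438.
Sum = 171.33016.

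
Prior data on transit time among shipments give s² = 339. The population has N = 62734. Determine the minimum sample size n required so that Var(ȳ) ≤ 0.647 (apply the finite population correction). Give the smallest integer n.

Without fpc, n₀ = s²/D = 339/0.647 = 523.9567.
With fpc, (1 − n/N)·s²/n ≤ D requires n ≥ n₀/(1 + n₀/N) = 523.9567/(1 + 523.9567/62734) = 519.6168.
Rounding up, n = 520.

520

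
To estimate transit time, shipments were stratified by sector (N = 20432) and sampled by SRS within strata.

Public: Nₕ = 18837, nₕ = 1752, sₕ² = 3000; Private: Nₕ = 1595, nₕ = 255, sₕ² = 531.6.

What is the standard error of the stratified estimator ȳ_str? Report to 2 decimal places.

Var(ȳ_str) = Σₕ Wₕ²(1 − fₕ)sₕ²/nₕ with Wₕ = Nₕ/N, N = 20432.
Public: Wₕ = 0.92193618; term = 0.92193618²·(1 − 0.09300844)·3000/1752 = 1.3200553.
Private: Wₕ = 0.07806382; term = 0.07806382²·(1 − 0.15987461)·531.6/255 = 0.010673049.
Sum = 1.3307283.
SE = √(1.3307283) = 1.15.

1.15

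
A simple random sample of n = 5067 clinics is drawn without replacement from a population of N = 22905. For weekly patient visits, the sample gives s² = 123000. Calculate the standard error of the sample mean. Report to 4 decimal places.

4.3480

Under SRS without replacement, Var(ȳ) = (1 − f)·s²/n with f = n/N = 5067/22905 = 0.22121807.
Var(ȳ) = (1 − 0.22121807)·123000/5067 = 0.77878193·24.274719 = 18.904712.
SE(ȳ) = √(18.904712) = 4.3480.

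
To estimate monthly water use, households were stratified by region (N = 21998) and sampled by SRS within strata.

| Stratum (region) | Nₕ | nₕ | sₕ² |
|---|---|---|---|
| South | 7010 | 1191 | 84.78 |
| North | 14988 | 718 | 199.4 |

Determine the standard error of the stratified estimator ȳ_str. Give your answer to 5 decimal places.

0.35881

Var(ȳ_str) = Σₕ Wₕ²(1 − fₕ)sₕ²/nₕ with Wₕ = Nₕ/N, N = 21998.
South: Wₕ = 0.31866533; term = 0.31866533²·(1 − 0.16990014)·84.78/1191 = 0.0060004197.
North: Wₕ = 0.68133467; term = 0.68133467²·(1 − 0.04790499)·199.4/718 = 0.12274448.
Sum = 0.1287449.
SE = √(0.1287449) = 0.35881.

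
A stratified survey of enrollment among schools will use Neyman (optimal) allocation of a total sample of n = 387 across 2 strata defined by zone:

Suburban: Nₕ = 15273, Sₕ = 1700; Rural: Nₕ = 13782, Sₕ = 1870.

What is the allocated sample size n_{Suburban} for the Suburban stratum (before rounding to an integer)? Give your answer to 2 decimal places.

194.22

Neyman allocation: nₕ = n·NₕSₕ / Σⱼ NⱼSⱼ.
Σ NⱼSⱼ = 15273·1700 + 13782·1870 = 5.173644 × 10^7.
n_{Suburban} = 387·15273·1700 / (5.173644 × 10^7) = 194.22.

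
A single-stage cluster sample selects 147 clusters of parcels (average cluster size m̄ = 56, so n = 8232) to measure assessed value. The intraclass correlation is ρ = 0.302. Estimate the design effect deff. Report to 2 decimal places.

17.61

deff = 1 + (56 − 1)·0.302 = 1 + 16.61 = 17.61.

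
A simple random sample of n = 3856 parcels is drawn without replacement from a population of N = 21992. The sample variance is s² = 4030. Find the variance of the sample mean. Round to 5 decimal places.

0.86188

Under SRS without replacement, Var(ȳ) = (1 − f)·s²/n with f = n/N = 3856/21992 = 0.17533649.
Var(ȳ) = (1 − 0.17533649)·4030/3856 = 0.82466351·1.0451245 = 0.86187603.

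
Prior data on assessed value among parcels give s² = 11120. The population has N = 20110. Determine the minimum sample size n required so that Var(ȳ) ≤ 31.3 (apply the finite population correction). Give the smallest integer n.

Without fpc, n₀ = s²/D = 11120/31.3 = 355.2716.
With fpc, (1 − n/N)·s²/n ≤ D requires n ≥ n₀/(1 + n₀/N) = 355.2716/(1 + 355.2716/20110) = 349.1042.
Rounding up, n = 350.

350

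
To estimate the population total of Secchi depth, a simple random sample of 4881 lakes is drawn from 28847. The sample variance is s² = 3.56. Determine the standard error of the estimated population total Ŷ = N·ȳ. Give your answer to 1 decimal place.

Var(Ŷ) = N²·Var(ȳ) = N²·(1 − n/N)·s²/n.
f = 4881/28847 = 0.16920304; Var(ȳ) = 0.83079696·3.56/4881 = 6.0594902 × 10^-4.
Var(Ŷ) = 28847² · (6.0594902 × 10^-4) = 504240.12.
SE(Ŷ) = √(504240.12) = 710.1.

710.1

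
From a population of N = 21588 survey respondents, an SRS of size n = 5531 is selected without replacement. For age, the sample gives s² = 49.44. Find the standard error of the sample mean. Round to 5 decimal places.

Under SRS without replacement, Var(ȳ) = (1 − f)·s²/n with f = n/N = 5531/21588 = 0.25620715.
Var(ȳ) = (1 − 0.25620715)·49.44/5531 = 0.74379285·0.0089387091 = 0.0066485479.
SE(ȳ) = √(0.0066485479) = 0.08154.

0.08154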